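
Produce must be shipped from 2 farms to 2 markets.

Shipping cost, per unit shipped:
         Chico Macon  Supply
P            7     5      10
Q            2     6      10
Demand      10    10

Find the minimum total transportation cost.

70

A cheapest plan:
  P to Macon: 10 × 5 = 50
  Q to Chico: 10 × 2 = 20
Total = 50 + 20 = 70.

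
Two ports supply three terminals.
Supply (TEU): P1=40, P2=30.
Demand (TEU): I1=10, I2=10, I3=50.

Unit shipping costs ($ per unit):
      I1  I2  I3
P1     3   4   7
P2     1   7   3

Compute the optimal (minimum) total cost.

300

One minimum-cost allocation:
  P1–I1: 10 TEU
  P1–I2: 10 TEU
  P1–I3: 20 TEU
  P2–I3: 30 TEU
Total cost = $300.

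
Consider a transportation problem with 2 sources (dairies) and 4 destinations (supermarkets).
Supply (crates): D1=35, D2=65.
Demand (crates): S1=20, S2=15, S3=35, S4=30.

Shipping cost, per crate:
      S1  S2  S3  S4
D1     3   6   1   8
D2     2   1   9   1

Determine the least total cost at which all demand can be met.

120

One minimum-cost allocation:
  D1–S3: 35 × 1 = 35
  D2–S1: 20 × 2 = 40
  D2–S2: 15 × 1 = 15
  D2–S4: 30 × 1 = 30
Total = 35 + 40 + 15 + 30 = 120.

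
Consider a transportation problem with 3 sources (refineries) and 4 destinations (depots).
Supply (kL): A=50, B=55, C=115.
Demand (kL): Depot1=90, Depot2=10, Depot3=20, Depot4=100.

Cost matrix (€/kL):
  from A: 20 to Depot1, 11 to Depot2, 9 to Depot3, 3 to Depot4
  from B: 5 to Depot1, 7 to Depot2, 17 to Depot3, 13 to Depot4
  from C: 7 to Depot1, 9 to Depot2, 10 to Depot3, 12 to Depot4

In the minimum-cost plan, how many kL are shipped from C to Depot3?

20

Optimal shipments:
  A->Depot4: 50 kL
  B->Depot1: 45 kL
  B->Depot2: 10 kL
  C->Depot1: 45 kL
  C->Depot3: 20 kL
  C->Depot4: 50 kL
Total cost = €1560.
So C→Depot3 carries 20 kL.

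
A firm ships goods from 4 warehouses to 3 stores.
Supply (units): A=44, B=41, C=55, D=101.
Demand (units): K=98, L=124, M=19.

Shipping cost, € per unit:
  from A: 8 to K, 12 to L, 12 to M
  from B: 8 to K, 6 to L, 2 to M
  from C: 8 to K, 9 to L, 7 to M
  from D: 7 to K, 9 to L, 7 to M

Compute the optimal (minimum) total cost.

1818

An optimal shipping plan:
  A to K: 44 × €8 = €352
  B to L: 22 × €6 = €132
  B to M: 19 × €2 = €38
  C to L: 55 × €9 = €495
  D to K: 54 × €7 = €378
  D to L: 47 × €9 = €423
Total = 352 + 132 + 38 + 495 + 378 + 423 = €1818.
(Supply check: A ships 44; B ships 41; C ships 55; D ships 101.)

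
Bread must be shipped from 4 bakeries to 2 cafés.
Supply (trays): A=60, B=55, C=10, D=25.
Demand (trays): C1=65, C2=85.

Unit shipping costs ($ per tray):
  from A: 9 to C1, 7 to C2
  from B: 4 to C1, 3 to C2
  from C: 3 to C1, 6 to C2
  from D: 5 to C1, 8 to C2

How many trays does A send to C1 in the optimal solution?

0

The minimum-cost plan:
  A to C2: 60 trays
  B to C1: 30 trays
  B to C2: 25 trays
  C to C1: 10 trays
  D to C1: 25 trays
Total cost = $770.
The route A→C1 is not used.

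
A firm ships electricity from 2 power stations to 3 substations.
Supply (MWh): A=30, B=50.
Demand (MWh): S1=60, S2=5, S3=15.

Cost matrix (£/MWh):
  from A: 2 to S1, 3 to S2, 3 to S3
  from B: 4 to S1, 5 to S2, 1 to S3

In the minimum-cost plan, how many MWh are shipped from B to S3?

Optimal shipments:
  A->S1: 25 MWh
  A->S2: 5 MWh
  B->S1: 35 MWh
  B->S3: 15 MWh
Total cost = £220.
So B→S3 carries 15 MWh.

15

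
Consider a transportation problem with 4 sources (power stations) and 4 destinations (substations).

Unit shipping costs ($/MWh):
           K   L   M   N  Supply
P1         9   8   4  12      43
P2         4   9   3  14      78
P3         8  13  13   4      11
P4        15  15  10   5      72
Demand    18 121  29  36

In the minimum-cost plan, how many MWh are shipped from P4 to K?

0

The minimum-cost plan:
  P1–L: 43 MWh
  P2–K: 7 MWh
  P2–L: 42 MWh
  P2–M: 29 MWh
  P3–K: 11 MWh
  P4–L: 36 MWh
  P4–N: 36 MWh
Total cost = $1645.
The route P4→K is not used.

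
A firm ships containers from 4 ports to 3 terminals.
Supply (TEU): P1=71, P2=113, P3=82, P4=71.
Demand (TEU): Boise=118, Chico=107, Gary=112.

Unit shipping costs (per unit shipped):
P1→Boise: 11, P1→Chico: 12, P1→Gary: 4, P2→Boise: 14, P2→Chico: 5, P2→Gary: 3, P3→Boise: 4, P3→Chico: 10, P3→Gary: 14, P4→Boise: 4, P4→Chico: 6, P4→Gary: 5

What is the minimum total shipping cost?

An optimal shipping plan:
  P1→Gary: 71 × 4 = 284
  P2→Chico: 72 × 5 = 360
  P2→Gary: 41 × 3 = 123
  P3→Boise: 82 × 4 = 328
  P4→Boise: 36 × 4 = 144
  P4→Chico: 35 × 6 = 210
Total = 284 + 360 + 123 + 328 + 144 + 210 = 1449.
(Supply check: P1 ships 71; P2 ships 113; P3 ships 82; P4 ships 71.)

1449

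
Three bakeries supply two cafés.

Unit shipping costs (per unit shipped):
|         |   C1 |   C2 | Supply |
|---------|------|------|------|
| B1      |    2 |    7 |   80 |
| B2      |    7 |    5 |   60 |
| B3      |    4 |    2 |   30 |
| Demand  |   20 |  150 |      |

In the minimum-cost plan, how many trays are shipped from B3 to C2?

Optimal shipments:
  B1→C1: 20 trays
  B1→C2: 60 trays
  B2→C2: 60 trays
  B3→C2: 30 trays
Total cost = 820.
So B3→C2 carries 30 trays.

30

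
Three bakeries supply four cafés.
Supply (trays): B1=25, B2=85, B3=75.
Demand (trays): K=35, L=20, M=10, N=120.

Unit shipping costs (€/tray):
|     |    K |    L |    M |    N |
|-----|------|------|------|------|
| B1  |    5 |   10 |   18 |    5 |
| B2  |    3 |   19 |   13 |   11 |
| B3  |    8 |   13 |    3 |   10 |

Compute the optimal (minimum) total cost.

1520

One minimum-cost allocation:
  B1→N: 25 × €5 = €125
  B2→K: 35 × €3 = €105
  B2→N: 50 × €11 = €550
  B3→L: 20 × €13 = €260
  B3→M: 10 × €3 = €30
  B3→N: 45 × €10 = €450
Total = 125 + 105 + 550 + 260 + 30 + 450 = €1520.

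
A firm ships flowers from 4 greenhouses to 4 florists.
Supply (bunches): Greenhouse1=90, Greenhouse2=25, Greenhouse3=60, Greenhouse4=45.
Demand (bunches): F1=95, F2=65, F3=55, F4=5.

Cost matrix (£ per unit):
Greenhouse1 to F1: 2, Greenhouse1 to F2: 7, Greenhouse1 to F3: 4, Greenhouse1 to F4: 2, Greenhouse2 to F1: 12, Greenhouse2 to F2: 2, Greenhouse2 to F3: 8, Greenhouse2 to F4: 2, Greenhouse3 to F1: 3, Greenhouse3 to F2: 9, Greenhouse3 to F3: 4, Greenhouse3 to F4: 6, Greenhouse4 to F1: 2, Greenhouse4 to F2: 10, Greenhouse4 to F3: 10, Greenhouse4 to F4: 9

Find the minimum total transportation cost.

755

One minimum-cost allocation:
  Greenhouse1–F1: 45 × £2 = £90
  Greenhouse1–F2: 40 × £7 = £280
  Greenhouse1–F4: 5 × £2 = £10
  Greenhouse2–F2: 25 × £2 = £50
  Greenhouse3–F1: 5 × £3 = £15
  Greenhouse3–F3: 55 × £4 = £220
  Greenhouse4–F1: 45 × £2 = £90
Total = 90 + 280 + 10 + 50 + 15 + 220 + 90 = £755.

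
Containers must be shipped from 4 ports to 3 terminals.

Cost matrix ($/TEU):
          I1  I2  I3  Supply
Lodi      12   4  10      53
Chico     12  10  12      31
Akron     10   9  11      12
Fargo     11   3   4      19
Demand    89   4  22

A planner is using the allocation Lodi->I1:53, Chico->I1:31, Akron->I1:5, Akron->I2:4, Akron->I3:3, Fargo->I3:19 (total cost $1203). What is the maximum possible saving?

37

Current plan cost = 53·12 + 31·12 + 5·10 + 4·9 + 3·11 + 19·4 = $1203.
Optimal plan:
  Lodi→I1: 46 × $12 = $552
  Lodi→I2: 4 × $4 = $16
  Lodi→I3: 3 × $10 = $30
  Chico→I1: 31 × $12 = $372
  Akron→I1: 12 × $10 = $120
  Fargo→I3: 19 × $4 = $76
Optimal cost = $1166.
Saving = 1203 − 1166 = $37.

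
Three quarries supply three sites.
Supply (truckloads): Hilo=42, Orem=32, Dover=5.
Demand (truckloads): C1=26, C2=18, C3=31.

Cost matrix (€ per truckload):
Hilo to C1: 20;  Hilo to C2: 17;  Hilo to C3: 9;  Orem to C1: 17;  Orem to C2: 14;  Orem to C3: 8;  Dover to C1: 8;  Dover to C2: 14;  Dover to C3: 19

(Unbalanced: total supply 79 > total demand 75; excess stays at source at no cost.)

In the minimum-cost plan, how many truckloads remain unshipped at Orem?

An optimal plan:
  Hilo->C2: 7 × €17 = €119
  Hilo->C3: 31 × €9 = €279
  Orem->C1: 21 × €17 = €357
  Orem->C2: 11 × €14 = €154
  Dover->C1: 5 × €8 = €40
Total cost = €949.
Orem ships 32 of its 32, leaving 0.

0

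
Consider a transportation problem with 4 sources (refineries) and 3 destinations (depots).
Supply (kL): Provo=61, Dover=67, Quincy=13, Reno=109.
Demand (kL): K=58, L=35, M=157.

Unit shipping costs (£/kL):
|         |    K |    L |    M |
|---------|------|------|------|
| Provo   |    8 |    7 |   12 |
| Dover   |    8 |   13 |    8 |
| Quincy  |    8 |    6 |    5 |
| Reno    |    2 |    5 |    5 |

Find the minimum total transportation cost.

A cheapest plan:
  Provo->K: 26 kL
  Provo->L: 35 kL
  Dover->M: 67 kL
  Quincy->M: 13 kL
  Reno->K: 32 kL
  Reno->M: 77 kL
Total cost = £1503.

1503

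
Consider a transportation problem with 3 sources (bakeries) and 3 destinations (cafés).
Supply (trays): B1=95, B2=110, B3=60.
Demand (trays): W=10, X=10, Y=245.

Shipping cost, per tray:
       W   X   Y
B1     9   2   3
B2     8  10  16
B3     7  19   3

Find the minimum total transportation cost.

2085

One minimum-cost allocation:
  B1 to Y: 95 × 3 = 285
  B2 to W: 10 × 8 = 80
  B2 to X: 10 × 10 = 100
  B2 to Y: 90 × 16 = 1440
  B3 to Y: 60 × 3 = 180
Total = 285 + 80 + 100 + 1440 + 180 = 2085.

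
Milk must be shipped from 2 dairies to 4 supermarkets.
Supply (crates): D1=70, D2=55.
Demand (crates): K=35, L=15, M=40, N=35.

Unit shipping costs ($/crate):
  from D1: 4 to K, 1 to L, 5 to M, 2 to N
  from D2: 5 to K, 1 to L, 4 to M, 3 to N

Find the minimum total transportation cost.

An optimal shipping plan:
  D1->K: 35 × $4 = $140
  D1->N: 35 × $2 = $70
  D2->L: 15 × $1 = $15
  D2->M: 40 × $4 = $160
Total = 140 + 70 + 15 + 160 = $385.

385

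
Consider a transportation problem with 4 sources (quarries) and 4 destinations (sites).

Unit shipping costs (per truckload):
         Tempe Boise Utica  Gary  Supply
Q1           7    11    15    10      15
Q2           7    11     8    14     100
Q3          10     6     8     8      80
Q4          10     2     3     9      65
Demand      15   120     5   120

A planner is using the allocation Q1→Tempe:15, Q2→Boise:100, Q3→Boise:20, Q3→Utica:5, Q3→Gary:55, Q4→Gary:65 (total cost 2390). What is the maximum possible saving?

370

Current plan cost = 15·7 + 100·11 + 20·6 + 5·8 + 55·8 + 65·9 = 2390.
Optimal plan:
  Q1→Gary: 15 × 10 = 150
  Q2→Tempe: 15 × 7 = 105
  Q2→Boise: 55 × 11 = 605
  Q2→Utica: 5 × 8 = 40
  Q2→Gary: 25 × 14 = 350
  Q3→Gary: 80 × 8 = 640
  Q4→Boise: 65 × 2 = 130
Optimal cost = 2020.
Saving = 2390 − 2020 = 370.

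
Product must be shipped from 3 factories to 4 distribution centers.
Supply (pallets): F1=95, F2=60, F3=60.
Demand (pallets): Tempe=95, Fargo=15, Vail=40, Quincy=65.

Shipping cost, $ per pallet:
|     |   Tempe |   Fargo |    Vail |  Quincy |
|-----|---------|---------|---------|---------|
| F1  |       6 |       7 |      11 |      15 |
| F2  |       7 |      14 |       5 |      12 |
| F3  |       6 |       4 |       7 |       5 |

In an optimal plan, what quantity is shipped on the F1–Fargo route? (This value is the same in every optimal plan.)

15

The minimum-cost plan:
  F1–Tempe: 80 × $6 = $480
  F1–Fargo: 15 × $7 = $105
  F2–Tempe: 15 × $7 = $105
  F2–Vail: 40 × $5 = $200
  F2–Quincy: 5 × $12 = $60
  F3–Quincy: 60 × $5 = $300
Total cost = $1250.
So F1→Fargo carries 15 pallets.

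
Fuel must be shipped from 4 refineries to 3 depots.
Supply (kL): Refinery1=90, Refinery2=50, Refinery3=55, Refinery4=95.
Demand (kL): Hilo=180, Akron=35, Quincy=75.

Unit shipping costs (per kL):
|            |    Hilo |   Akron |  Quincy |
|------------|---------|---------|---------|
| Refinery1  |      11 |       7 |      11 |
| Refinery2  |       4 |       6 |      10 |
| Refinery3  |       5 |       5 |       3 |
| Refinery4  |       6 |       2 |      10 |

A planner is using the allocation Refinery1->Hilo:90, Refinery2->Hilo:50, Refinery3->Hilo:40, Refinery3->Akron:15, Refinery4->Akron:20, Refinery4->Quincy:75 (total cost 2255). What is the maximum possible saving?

Current plan cost = 90·11 + 50·4 + 40·5 + 15·5 + 20·2 + 75·10 = 2255.
Optimal plan:
  Refinery1 to Hilo: 35 kL
  Refinery1 to Akron: 35 kL
  Refinery1 to Quincy: 20 kL
  Refinery2 to Hilo: 50 kL
  Refinery3 to Quincy: 55 kL
  Refinery4 to Hilo: 95 kL
Optimal cost = 1785.
Saving = 2255 − 1785 = 470.

470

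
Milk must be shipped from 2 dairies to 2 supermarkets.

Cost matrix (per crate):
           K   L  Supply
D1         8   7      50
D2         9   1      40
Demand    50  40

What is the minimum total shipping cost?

Optimal allocation:
  D1–K: 50 × 8 = 400
  D2–L: 40 × 1 = 40
Total = 400 + 40 = 440.

440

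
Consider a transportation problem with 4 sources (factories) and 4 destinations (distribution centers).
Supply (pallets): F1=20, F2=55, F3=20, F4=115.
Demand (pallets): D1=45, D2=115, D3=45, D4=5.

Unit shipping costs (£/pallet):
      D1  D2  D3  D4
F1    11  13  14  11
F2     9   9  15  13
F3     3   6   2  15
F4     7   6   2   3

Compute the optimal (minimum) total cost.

1270

Optimal allocation:
  F1–D1: 20 × £11 = £220
  F2–D1: 5 × £9 = £45
  F2–D2: 50 × £9 = £450
  F3–D1: 20 × £3 = £60
  F4–D2: 65 × £6 = £390
  F4–D3: 45 × £2 = £90
  F4–D4: 5 × £3 = £15
Total = 220 + 45 + 450 + 60 + 390 + 90 + 15 = £1270.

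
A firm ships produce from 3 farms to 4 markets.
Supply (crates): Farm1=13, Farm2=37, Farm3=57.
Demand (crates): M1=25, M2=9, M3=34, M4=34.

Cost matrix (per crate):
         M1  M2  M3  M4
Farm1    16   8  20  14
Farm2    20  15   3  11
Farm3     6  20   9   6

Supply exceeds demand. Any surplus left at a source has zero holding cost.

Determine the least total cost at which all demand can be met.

538

Optimal allocation:
  Farm1 to M2: 9 × 8 = 72
  Farm2 to M3: 34 × 3 = 102
  Farm2 to M4: 2 × 11 = 22
  Farm3 to M1: 25 × 6 = 150
  Farm3 to M4: 32 × 6 = 192
Total = 72 + 102 + 22 + 150 + 192 = 538.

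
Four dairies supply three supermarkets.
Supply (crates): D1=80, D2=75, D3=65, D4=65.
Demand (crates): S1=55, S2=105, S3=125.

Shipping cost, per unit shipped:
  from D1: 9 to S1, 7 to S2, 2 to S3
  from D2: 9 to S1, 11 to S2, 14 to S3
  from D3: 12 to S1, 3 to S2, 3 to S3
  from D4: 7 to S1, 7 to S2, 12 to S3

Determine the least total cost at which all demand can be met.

1525

Optimal allocation:
  D1–S3: 80 × 2 = 160
  D2–S1: 55 × 9 = 495
  D2–S2: 20 × 11 = 220
  D3–S2: 20 × 3 = 60
  D3–S3: 45 × 3 = 135
  D4–S2: 65 × 7 = 455
Total = 160 + 495 + 220 + 60 + 135 + 455 = 1525.
(Supply check: D1 ships 80; D2 ships 75; D3 ships 65; D4 ships 65.)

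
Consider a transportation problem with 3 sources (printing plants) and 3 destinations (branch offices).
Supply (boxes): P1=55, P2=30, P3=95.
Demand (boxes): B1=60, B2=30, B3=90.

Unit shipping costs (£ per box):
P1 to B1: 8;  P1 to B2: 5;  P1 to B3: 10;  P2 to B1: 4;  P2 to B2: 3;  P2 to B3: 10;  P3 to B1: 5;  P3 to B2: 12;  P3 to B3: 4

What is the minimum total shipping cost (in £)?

855

An optimal shipping plan:
  P1–B1: 25 × £8 = £200
  P1–B2: 30 × £5 = £150
  P2–B1: 30 × £4 = £120
  P3–B1: 5 × £5 = £25
  P3–B3: 90 × £4 = £360
Total = 200 + 150 + 120 + 25 + 360 = £855.
(Supply check: P1 ships 55; P2 ships 30; P3 ships 95.)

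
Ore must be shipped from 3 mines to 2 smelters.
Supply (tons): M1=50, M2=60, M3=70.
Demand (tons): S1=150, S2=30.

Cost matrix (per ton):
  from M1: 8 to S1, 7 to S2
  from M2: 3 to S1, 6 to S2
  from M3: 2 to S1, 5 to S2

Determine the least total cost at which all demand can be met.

690

One minimum-cost allocation:
  M1→S1: 20 × 8 = 160
  M1→S2: 30 × 7 = 210
  M2→S1: 60 × 3 = 180
  M3→S1: 70 × 2 = 140
Total = 160 + 210 + 180 + 140 = 690.
(Supply check: M1 ships 50; M2 ships 60; M3 ships 70.)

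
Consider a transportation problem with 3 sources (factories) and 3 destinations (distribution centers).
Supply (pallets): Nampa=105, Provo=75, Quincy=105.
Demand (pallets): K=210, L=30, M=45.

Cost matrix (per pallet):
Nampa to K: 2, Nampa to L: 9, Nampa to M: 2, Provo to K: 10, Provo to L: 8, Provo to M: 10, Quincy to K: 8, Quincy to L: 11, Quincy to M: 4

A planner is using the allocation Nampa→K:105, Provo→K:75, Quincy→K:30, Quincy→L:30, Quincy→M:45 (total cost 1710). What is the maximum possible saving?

150

Current plan cost = 105·2 + 75·10 + 30·8 + 30·11 + 45·4 = 1710.
Optimal plan:
  Nampa->K: 105 × 2 = 210
  Provo->K: 45 × 10 = 450
  Provo->L: 30 × 8 = 240
  Quincy->K: 60 × 8 = 480
  Quincy->M: 45 × 4 = 180
Optimal cost = 1560.
Saving = 1710 − 1560 = 150.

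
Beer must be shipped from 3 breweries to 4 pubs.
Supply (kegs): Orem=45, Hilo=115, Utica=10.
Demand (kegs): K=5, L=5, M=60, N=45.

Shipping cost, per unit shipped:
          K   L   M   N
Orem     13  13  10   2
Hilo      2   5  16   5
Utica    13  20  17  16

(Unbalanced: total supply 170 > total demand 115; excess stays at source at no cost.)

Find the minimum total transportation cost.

One minimum-cost allocation:
  Orem→M: 45 kegs
  Hilo→K: 5 kegs
  Hilo→L: 5 kegs
  Hilo→M: 15 kegs
  Hilo→N: 45 kegs
Total cost = 950.
(Supply check: Orem ships 45; Hilo ships 70; Utica ships 0.)

950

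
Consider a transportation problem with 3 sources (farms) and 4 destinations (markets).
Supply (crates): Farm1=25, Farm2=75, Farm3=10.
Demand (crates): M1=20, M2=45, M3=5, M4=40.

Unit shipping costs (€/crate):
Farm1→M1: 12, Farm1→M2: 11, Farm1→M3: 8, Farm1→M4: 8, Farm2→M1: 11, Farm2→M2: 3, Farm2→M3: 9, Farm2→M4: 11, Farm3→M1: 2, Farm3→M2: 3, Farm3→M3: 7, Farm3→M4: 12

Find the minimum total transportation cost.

675

A cheapest plan:
  Farm1→M4: 25 crates
  Farm2→M1: 10 crates
  Farm2→M2: 45 crates
  Farm2→M3: 5 crates
  Farm2→M4: 15 crates
  Farm3→M1: 10 crates
Total cost = €675.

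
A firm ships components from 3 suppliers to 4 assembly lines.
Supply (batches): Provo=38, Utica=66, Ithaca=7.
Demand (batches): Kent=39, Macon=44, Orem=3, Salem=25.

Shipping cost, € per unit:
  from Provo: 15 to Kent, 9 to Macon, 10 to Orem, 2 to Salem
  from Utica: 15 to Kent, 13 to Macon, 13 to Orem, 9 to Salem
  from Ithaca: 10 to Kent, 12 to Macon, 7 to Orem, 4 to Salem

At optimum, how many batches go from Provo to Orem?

0

The minimum-cost plan:
  Provo→Macon: 13 × €9 = €117
  Provo→Salem: 25 × €2 = €50
  Utica→Kent: 35 × €15 = €525
  Utica→Macon: 31 × €13 = €403
  Ithaca→Kent: 4 × €10 = €40
  Ithaca→Orem: 3 × €7 = €21
Total cost = €1156.
The route Provo→Orem is not used.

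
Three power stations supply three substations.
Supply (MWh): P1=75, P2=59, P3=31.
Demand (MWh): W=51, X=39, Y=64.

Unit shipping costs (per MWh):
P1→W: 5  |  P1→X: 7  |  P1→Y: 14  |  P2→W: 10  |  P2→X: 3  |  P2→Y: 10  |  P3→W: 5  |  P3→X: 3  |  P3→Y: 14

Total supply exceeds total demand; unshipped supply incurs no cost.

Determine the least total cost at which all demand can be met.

1064

One minimum-cost allocation:
  P1->W: 51 × 5 = 255
  P1->X: 8 × 7 = 56
  P1->Y: 5 × 14 = 70
  P2->Y: 59 × 10 = 590
  P3->X: 31 × 3 = 93
Total = 255 + 56 + 70 + 590 + 93 = 1064.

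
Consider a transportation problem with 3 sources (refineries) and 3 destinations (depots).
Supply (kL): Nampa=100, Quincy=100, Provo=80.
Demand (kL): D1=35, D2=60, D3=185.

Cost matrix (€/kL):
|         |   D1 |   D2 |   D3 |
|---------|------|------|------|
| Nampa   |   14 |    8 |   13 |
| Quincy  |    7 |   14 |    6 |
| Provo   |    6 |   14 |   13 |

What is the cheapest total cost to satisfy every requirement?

2395

Optimal allocation:
  Nampa->D2: 60 × €8 = €480
  Nampa->D3: 40 × €13 = €520
  Quincy->D3: 100 × €6 = €600
  Provo->D1: 35 × €6 = €210
  Provo->D3: 45 × €13 = €585
Total = 480 + 520 + 600 + 210 + 585 = €2395.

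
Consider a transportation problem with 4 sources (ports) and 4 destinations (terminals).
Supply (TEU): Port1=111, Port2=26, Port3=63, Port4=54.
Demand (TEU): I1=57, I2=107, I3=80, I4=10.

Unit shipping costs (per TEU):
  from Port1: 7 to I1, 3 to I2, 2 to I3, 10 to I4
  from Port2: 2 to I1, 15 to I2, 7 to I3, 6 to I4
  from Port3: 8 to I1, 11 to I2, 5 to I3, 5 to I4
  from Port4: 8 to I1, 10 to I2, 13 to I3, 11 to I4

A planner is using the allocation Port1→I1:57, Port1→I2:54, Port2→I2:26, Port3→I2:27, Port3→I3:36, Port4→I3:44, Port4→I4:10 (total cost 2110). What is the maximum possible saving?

Current plan cost = 57·7 + 54·3 + 26·15 + 27·11 + 36·5 + 44·13 + 10·11 = 2110.
Optimal plan:
  Port1→I2: 84 × 3 = 252
  Port1→I3: 27 × 2 = 54
  Port2→I1: 26 × 2 = 52
  Port3→I3: 53 × 5 = 265
  Port3→I4: 10 × 5 = 50
  Port4→I1: 31 × 8 = 248
  Port4→I2: 23 × 10 = 230
Optimal cost = 1151.
Saving = 2110 − 1151 = 959.

959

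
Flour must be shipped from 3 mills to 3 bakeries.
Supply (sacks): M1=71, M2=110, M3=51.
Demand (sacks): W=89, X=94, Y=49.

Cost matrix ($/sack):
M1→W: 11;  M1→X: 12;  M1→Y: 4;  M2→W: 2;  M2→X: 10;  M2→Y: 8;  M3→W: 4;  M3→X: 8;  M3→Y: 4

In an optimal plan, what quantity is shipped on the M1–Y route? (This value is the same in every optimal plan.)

Solving gives:
  M1→X: 22 sacks
  M1→Y: 49 sacks
  M2→W: 89 sacks
  M2→X: 21 sacks
  M3→X: 51 sacks
Total cost = $1256.
So M1→Y carries 49 sacks.

49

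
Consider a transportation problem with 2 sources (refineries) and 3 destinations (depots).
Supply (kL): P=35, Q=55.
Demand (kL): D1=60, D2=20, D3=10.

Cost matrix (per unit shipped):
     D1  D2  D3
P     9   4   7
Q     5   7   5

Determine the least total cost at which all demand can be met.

One minimum-cost allocation:
  P–D1: 5 kL
  P–D2: 20 kL
  P–D3: 10 kL
  Q–D1: 55 kL
Total cost = 470.

470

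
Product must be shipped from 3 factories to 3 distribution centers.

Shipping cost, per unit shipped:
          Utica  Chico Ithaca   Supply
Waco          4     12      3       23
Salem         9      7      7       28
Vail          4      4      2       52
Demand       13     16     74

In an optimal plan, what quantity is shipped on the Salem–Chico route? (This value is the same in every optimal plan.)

16

Solving gives:
  Waco->Utica: 13 pallets
  Waco->Ithaca: 10 pallets
  Salem->Chico: 16 pallets
  Salem->Ithaca: 12 pallets
  Vail->Ithaca: 52 pallets
Total cost = 382.
So Salem→Chico carries 16 pallets.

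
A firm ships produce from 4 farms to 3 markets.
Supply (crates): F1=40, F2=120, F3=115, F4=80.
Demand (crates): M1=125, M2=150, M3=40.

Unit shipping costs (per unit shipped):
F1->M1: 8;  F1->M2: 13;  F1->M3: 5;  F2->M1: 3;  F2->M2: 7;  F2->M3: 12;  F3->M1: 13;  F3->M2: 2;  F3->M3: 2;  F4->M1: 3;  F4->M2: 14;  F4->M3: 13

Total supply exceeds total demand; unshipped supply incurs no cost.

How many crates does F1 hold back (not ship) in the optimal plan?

0

Minimum-cost shipments:
  F1->M3: 40 × 5 = 200
  F2->M1: 85 × 3 = 255
  F2->M2: 35 × 7 = 245
  F3->M2: 115 × 2 = 230
  F4->M1: 40 × 3 = 120
Total cost = 1050.
F1 ships 40 of its 40, leaving 0.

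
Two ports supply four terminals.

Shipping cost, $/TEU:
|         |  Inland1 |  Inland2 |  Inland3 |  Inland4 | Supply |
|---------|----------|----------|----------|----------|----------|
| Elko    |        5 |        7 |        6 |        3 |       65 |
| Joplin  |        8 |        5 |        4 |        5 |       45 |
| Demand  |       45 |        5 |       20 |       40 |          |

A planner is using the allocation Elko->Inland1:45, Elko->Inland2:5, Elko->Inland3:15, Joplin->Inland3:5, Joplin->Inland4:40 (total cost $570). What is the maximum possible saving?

Current plan cost = 45·5 + 5·7 + 15·6 + 5·4 + 40·5 = $570.
Optimal plan:
  Elko to Inland1: 45 × $5 = $225
  Elko to Inland4: 20 × $3 = $60
  Joplin to Inland2: 5 × $5 = $25
  Joplin to Inland3: 20 × $4 = $80
  Joplin to Inland4: 20 × $5 = $100
Optimal cost = $490.
Saving = 570 − 490 = $80.

80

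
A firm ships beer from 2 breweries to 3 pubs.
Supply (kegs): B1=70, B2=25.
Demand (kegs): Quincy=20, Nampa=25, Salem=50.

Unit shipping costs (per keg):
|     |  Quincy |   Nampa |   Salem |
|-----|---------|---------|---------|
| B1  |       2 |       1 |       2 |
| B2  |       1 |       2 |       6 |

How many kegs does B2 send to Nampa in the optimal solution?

Solving gives:
  B1–Nampa: 20 × 1 = 20
  B1–Salem: 50 × 2 = 100
  B2–Quincy: 20 × 1 = 20
  B2–Nampa: 5 × 2 = 10
Total cost = 150.
So B2→Nampa carries 5 kegs.

5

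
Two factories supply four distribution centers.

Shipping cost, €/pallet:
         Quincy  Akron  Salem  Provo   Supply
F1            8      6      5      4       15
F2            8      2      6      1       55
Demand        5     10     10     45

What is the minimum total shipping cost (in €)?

Optimal allocation:
  F1 to Quincy: 5 × €8 = €40
  F1 to Salem: 10 × €5 = €50
  F2 to Akron: 10 × €2 = €20
  F2 to Provo: 45 × €1 = €45
Total = 40 + 50 + 20 + 45 = €155.
(Supply check: F1 ships 15; F2 ships 55.)

155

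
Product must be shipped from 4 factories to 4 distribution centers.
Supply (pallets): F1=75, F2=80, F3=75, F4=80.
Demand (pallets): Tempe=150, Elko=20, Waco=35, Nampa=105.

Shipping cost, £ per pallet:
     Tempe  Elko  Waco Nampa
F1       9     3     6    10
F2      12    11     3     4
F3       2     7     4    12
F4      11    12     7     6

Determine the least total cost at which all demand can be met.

A cheapest plan:
  F1->Tempe: 55 × £9 = £495
  F1->Elko: 20 × £3 = £60
  F2->Waco: 35 × £3 = £105
  F2->Nampa: 45 × £4 = £180
  F3->Tempe: 75 × £2 = £150
  F4->Tempe: 20 × £11 = £220
  F4->Nampa: 60 × £6 = £360
Total = 495 + 60 + 105 + 180 + 150 + 220 + 360 = £1570.

1570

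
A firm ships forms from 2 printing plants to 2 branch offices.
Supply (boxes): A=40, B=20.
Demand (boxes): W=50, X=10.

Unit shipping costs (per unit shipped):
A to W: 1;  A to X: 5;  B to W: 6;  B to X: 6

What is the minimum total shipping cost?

Optimal allocation:
  A->W: 40 boxes
  B->W: 10 boxes
  B->X: 10 boxes
Total cost = 160.
(Supply check: A ships 40; B ships 20.)

160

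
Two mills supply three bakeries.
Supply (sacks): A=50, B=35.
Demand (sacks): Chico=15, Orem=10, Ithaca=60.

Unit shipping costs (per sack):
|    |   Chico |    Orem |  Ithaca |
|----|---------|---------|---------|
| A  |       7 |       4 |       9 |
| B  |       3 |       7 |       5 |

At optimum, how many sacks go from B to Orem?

0

The minimum-cost plan:
  A–Chico: 15 sacks
  A–Orem: 10 sacks
  A–Ithaca: 25 sacks
  B–Ithaca: 35 sacks
Total cost = 545.
The route B→Orem is not used.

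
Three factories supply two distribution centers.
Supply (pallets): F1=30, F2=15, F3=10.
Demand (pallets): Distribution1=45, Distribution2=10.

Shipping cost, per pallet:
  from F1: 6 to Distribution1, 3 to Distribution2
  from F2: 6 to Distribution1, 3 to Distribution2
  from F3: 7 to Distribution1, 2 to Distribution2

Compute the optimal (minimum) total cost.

One minimum-cost allocation:
  F1 to Distribution1: 30 × 6 = 180
  F2 to Distribution1: 15 × 6 = 90
  F3 to Distribution2: 10 × 2 = 20
Total = 180 + 90 + 20 = 290.
(Supply check: F1 ships 30; F2 ships 15; F3 ships 10.)

290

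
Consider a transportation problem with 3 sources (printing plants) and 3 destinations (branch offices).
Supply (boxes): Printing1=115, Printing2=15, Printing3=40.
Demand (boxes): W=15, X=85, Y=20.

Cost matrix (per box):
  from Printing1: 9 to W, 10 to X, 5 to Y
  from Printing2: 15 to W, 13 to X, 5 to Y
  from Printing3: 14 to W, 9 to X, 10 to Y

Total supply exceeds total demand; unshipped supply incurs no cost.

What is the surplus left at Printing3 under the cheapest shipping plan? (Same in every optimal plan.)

An optimal plan:
  Printing1–W: 15 × 9 = 135
  Printing1–X: 45 × 10 = 450
  Printing1–Y: 5 × 5 = 25
  Printing2–Y: 15 × 5 = 75
  Printing3–X: 40 × 9 = 360
Total cost = 1045.
Printing3 ships 40 of its 40, leaving 0.

0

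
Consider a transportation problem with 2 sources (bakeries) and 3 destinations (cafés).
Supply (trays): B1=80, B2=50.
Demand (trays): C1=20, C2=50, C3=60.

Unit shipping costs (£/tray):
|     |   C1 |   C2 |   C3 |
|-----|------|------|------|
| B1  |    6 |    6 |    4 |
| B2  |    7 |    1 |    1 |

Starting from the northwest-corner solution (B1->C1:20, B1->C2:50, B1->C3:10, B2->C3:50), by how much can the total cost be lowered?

Current plan cost = 20·6 + 50·6 + 10·4 + 50·1 = £510.
Optimal plan:
  B1–C1: 20 trays
  B1–C3: 60 trays
  B2–C2: 50 trays
Optimal cost = £410.
Saving = 510 − 410 = £100.

100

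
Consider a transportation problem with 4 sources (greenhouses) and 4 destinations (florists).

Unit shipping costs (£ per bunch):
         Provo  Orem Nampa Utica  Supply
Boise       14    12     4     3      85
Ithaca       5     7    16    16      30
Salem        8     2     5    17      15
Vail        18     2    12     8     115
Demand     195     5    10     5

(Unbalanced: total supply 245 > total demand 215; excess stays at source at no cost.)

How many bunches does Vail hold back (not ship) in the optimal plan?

30

Minimum-cost shipments:
  Boise->Provo: 70 bunches
  Boise->Nampa: 10 bunches
  Boise->Utica: 5 bunches
  Ithaca->Provo: 30 bunches
  Salem->Provo: 15 bunches
  Vail->Provo: 80 bunches
  Vail->Orem: 5 bunches
Total cost = £2755.
Vail ships 85 of its 115, leaving 30.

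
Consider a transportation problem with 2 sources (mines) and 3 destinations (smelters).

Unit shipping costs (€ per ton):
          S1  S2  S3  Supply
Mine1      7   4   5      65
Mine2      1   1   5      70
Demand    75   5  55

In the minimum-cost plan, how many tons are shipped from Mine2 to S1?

70

Optimal shipments:
  Mine1 to S1: 5 × €7 = €35
  Mine1 to S2: 5 × €4 = €20
  Mine1 to S3: 55 × €5 = €275
  Mine2 to S1: 70 × €1 = €70
Total cost = €400.
So Mine2→S1 carries 70 tons.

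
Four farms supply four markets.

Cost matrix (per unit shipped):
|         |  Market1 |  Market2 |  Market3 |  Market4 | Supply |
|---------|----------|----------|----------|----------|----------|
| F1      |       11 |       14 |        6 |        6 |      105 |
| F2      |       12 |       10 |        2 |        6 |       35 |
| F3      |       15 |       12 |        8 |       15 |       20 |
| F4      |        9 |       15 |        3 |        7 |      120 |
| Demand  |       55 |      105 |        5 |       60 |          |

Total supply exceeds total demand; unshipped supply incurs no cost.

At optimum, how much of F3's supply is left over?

0

An optimal plan:
  F1–Market2: 50 crates
  F1–Market4: 55 crates
  F2–Market2: 35 crates
  F3–Market2: 20 crates
  F4–Market1: 55 crates
  F4–Market3: 5 crates
  F4–Market4: 5 crates
Total cost = 2165.
F3 ships 20 of its 20, leaving 0.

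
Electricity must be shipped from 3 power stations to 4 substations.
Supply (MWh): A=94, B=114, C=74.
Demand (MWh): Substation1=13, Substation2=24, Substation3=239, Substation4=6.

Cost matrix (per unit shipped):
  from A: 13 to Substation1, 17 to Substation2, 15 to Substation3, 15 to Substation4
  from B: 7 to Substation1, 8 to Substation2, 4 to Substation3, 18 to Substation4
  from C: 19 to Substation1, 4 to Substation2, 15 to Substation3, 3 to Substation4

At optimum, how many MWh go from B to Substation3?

Solving gives:
  A–Substation1: 13 × 13 = 169
  A–Substation3: 81 × 15 = 1215
  B–Substation3: 114 × 4 = 456
  C–Substation2: 24 × 4 = 96
  C–Substation3: 44 × 15 = 660
  C–Substation4: 6 × 3 = 18
Total cost = 2614.
So B→Substation3 carries 114 MWh.

114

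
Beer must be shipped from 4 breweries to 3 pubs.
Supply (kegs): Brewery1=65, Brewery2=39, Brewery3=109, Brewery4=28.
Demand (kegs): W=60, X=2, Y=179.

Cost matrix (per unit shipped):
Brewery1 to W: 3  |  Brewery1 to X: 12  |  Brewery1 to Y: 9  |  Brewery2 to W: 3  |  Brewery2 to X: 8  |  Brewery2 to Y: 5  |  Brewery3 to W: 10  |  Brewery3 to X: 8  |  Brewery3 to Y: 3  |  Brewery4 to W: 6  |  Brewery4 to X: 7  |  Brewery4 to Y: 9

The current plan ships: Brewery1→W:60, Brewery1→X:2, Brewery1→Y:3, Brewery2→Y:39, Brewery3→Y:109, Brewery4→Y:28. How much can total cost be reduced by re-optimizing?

Current plan cost = 60·3 + 2·12 + 3·9 + 39·5 + 109·3 + 28·9 = 1005.
Optimal plan:
  Brewery1–W: 60 kegs
  Brewery1–Y: 5 kegs
  Brewery2–Y: 39 kegs
  Brewery3–Y: 109 kegs
  Brewery4–X: 2 kegs
  Brewery4–Y: 26 kegs
Optimal cost = 995.
Saving = 1005 − 995 = 10.

10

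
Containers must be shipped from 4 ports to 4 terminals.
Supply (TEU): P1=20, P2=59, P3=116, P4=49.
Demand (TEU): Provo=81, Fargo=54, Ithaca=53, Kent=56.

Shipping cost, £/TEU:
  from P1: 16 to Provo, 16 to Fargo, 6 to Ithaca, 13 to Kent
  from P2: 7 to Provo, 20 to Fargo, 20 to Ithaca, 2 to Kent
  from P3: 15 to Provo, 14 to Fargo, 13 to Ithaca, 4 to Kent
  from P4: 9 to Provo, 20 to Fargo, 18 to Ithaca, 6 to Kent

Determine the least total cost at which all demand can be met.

2140

One minimum-cost allocation:
  P1–Ithaca: 20 × £6 = £120
  P2–Provo: 32 × £7 = £224
  P2–Kent: 27 × £2 = £54
  P3–Fargo: 54 × £14 = £756
  P3–Ithaca: 33 × £13 = £429
  P3–Kent: 29 × £4 = £116
  P4–Provo: 49 × £9 = £441
Total = 120 + 224 + 54 + 756 + 429 + 116 + 441 = £2140.
(Supply check: P1 ships 20; P2 ships 59; P3 ships 116; P4 ships 49.)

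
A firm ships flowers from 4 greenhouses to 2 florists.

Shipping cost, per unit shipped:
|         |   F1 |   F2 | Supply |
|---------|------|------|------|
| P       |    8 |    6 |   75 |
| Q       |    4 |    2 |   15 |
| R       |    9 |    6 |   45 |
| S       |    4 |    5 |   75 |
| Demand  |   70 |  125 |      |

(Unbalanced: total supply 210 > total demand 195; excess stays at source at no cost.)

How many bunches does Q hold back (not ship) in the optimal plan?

Minimum-cost shipments:
  P→F2: 75 × 6 = 450
  Q→F2: 15 × 2 = 30
  R→F2: 30 × 6 = 180
  S→F1: 70 × 4 = 280
  S→F2: 5 × 5 = 25
Total cost = 965.
Q ships 15 of its 15, leaving 0.

0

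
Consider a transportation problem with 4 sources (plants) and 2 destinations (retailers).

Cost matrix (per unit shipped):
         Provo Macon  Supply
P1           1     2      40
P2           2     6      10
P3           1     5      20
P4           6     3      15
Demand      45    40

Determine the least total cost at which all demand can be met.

Optimal allocation:
  P1->Provo: 15 × 1 = 15
  P1->Macon: 25 × 2 = 50
  P2->Provo: 10 × 2 = 20
  P3->Provo: 20 × 1 = 20
  P4->Macon: 15 × 3 = 45
Total = 15 + 50 + 20 + 20 + 45 = 150.
(Supply check: P1 ships 40; P2 ships 10; P3 ships 20; P4 ships 15.)

150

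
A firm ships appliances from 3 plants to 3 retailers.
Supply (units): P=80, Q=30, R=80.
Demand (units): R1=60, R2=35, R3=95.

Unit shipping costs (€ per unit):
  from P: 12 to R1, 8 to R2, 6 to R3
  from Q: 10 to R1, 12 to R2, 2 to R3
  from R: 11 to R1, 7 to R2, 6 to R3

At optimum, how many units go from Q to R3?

30

The minimum-cost plan:
  P→R2: 15 units
  P→R3: 65 units
  Q→R3: 30 units
  R→R1: 60 units
  R→R2: 20 units
Total cost = €1370.
So Q→R3 carries 30 units.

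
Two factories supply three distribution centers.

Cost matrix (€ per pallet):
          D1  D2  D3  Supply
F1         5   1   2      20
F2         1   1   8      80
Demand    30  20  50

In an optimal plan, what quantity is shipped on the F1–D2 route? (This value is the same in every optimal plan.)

0

Solving gives:
  F1 to D3: 20 × €2 = €40
  F2 to D1: 30 × €1 = €30
  F2 to D2: 20 × €1 = €20
  F2 to D3: 30 × €8 = €240
Total cost = €330.
The route F1→D2 is not used.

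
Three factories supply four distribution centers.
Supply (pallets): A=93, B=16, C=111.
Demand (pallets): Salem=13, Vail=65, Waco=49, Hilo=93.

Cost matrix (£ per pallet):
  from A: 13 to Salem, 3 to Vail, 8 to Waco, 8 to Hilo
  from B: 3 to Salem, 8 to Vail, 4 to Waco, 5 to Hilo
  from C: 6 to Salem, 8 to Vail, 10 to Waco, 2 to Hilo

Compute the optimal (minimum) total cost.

797

One minimum-cost allocation:
  A to Vail: 65 × £3 = £195
  A to Waco: 28 × £8 = £224
  B to Waco: 16 × £4 = £64
  C to Salem: 13 × £6 = £78
  C to Waco: 5 × £10 = £50
  C to Hilo: 93 × £2 = £186
Total = 195 + 224 + 64 + 78 + 50 + 186 = £797.
(Supply check: A ships 93; B ships 16; C ships 111.)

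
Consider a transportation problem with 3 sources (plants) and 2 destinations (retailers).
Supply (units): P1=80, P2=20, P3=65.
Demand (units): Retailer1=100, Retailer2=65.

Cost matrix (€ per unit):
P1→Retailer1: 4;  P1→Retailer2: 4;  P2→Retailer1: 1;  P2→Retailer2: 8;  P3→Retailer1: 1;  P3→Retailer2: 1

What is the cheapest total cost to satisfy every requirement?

A cheapest plan:
  P1–Retailer1: 15 × €4 = €60
  P1–Retailer2: 65 × €4 = €260
  P2–Retailer1: 20 × €1 = €20
  P3–Retailer1: 65 × €1 = €65
Total = 60 + 260 + 20 + 65 = €405.

405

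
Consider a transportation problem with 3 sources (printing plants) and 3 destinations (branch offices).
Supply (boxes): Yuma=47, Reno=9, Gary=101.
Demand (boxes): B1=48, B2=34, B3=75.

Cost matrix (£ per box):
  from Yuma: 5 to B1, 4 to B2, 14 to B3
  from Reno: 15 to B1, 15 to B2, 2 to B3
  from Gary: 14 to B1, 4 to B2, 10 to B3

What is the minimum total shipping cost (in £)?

1063

An optimal shipping plan:
  Yuma->B1: 47 × £5 = £235
  Reno->B3: 9 × £2 = £18
  Gary->B1: 1 × £14 = £14
  Gary->B2: 34 × £4 = £136
  Gary->B3: 66 × £10 = £660
Total = 235 + 18 + 14 + 136 + 660 = £1063.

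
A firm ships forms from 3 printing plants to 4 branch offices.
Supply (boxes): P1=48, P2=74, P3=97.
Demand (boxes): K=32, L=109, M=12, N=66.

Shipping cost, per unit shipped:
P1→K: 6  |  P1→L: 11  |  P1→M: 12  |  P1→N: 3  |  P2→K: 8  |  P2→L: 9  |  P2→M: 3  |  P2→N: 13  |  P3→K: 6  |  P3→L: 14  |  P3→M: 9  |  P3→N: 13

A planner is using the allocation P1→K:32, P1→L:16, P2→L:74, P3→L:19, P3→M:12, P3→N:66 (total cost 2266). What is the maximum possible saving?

444

Current plan cost = 32·6 + 16·11 + 74·9 + 19·14 + 12·9 + 66·13 = 2266.
Optimal plan:
  P1 to N: 48 boxes
  P2 to L: 62 boxes
  P2 to M: 12 boxes
  P3 to K: 32 boxes
  P3 to L: 47 boxes
  P3 to N: 18 boxes
Optimal cost = 1822.
Saving = 2266 − 1822 = 444.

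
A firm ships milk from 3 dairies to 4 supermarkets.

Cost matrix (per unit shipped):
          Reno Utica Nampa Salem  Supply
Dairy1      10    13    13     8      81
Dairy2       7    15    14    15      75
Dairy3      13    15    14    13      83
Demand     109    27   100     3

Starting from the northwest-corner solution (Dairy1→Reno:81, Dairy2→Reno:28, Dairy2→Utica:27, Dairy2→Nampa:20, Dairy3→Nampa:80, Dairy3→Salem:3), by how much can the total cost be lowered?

227

Current plan cost = 81·10 + 28·7 + 27·15 + 20·14 + 80·14 + 3·13 = 2850.
Optimal plan:
  Dairy1–Reno: 34 × 10 = 340
  Dairy1–Utica: 27 × 13 = 351
  Dairy1–Nampa: 17 × 13 = 221
  Dairy1–Salem: 3 × 8 = 24
  Dairy2–Reno: 75 × 7 = 525
  Dairy3–Nampa: 83 × 14 = 1162
Optimal cost = 2623.
Saving = 2850 − 2623 = 227.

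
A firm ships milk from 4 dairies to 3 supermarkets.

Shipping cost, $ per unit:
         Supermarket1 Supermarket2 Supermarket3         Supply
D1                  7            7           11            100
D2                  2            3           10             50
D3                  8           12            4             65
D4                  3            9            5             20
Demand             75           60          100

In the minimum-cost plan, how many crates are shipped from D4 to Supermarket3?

20

Optimal shipments:
  D1->Supermarket1: 25 crates
  D1->Supermarket2: 60 crates
  D1->Supermarket3: 15 crates
  D2->Supermarket1: 50 crates
  D3->Supermarket3: 65 crates
  D4->Supermarket3: 20 crates
Total cost = $1220.
So D4→Supermarket3 carries 20 crates.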